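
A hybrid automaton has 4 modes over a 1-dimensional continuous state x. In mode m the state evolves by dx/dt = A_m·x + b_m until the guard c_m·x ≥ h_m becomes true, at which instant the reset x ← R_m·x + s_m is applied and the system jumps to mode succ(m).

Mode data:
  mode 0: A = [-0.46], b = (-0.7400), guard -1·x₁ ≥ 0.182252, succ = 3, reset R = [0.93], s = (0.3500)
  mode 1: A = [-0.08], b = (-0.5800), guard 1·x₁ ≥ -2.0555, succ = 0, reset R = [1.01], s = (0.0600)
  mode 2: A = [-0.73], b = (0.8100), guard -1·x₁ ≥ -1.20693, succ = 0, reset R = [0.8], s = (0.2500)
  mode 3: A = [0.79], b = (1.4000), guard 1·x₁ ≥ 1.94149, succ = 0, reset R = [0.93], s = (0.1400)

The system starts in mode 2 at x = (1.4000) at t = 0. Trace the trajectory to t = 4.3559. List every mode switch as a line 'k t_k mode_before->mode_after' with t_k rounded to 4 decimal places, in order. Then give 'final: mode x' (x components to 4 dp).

1 1.4974 2->0
2 2.9823 0->3
3 3.7960 3->0
final: 0 1.1385

Mode 2: guard c·x = -1.2069 hit at Δt = 1.4974 (t = 1.4974), x⁻ = (1.2069) → reset → x⁺ = (1.2155), jump to mode 0
Mode 0: guard c·x = 0.1823 hit at Δt = 1.4849 (t = 2.9823), x⁻ = (-0.1823) → reset → x⁺ = (0.1805), jump to mode 3
Mode 3: guard c·x = 1.9415 hit at Δt = 0.8137 (t = 3.7960), x⁻ = (1.9415) → reset → x⁺ = (1.9456), jump to mode 0
Mode 0: flow for 0.5599 to horizon, guard not reached → x = (1.1385)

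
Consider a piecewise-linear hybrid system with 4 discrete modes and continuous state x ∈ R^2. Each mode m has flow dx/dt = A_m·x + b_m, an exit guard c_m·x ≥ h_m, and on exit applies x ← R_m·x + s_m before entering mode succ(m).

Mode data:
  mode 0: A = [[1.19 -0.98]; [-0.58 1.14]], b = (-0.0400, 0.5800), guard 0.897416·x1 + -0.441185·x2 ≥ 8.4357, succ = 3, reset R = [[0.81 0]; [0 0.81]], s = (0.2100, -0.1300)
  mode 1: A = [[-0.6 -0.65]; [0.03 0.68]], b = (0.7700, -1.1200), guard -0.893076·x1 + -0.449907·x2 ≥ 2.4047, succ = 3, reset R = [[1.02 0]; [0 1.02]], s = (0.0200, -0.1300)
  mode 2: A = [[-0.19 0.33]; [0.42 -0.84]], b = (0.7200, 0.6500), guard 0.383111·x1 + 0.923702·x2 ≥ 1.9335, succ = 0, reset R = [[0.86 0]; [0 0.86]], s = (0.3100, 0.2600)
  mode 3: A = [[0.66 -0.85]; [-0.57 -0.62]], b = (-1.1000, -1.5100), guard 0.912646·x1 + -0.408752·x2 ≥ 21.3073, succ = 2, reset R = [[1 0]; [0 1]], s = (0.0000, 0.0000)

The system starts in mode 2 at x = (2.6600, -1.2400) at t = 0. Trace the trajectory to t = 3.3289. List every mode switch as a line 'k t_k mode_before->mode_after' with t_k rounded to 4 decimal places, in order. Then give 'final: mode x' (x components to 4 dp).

1 1.1843 2->0
2 2.3140 0->3
final: 3 17.0410 -6.6741

Mode 2: guard c·x = 1.9335 hit at Δt = 1.1843 (t = 1.1843), x⁻ = (2.8973, 0.8915) → reset → x⁺ = (2.8017, 1.0267), jump to mode 0
Mode 0: guard c·x = 8.4357 hit at Δt = 1.1297 (t = 2.3140), x⁻ = (8.9479, -0.9196) → reset → x⁺ = (7.4578, -0.8749), jump to mode 3
Mode 3: flow for 1.0149 to horizon, guard not reached → x = (17.0410, -6.6741)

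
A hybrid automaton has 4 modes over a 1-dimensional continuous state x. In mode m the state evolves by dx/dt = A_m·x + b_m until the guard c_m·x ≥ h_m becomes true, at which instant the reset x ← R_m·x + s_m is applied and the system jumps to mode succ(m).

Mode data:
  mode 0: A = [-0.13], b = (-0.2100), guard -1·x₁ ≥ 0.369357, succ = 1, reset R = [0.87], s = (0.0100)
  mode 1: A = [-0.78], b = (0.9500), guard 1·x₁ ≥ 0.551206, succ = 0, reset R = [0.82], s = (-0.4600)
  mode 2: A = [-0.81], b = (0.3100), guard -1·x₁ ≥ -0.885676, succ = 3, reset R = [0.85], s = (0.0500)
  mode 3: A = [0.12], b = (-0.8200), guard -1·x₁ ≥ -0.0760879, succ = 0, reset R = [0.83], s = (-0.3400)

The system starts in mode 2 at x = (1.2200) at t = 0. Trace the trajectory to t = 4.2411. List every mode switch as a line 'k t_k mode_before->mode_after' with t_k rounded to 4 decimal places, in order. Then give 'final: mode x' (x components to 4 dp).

1 0.6292 2->3
2 1.5774 3->0
3 2.1283 0->1
4 3.1926 1->0
final: 0 -0.2128

Mode 2: guard c·x = -0.8857 hit at Δt = 0.6292 (t = 0.6292), x⁻ = (0.8857) → reset → x⁺ = (0.8028), jump to mode 3
Mode 3: guard c·x = -0.0761 hit at Δt = 0.9482 (t = 1.5774), x⁻ = (0.0761) → reset → x⁺ = (-0.2768), jump to mode 0
Mode 0: guard c·x = 0.3694 hit at Δt = 0.5509 (t = 2.1283), x⁻ = (-0.3694) → reset → x⁺ = (-0.3113), jump to mode 1
Mode 1: guard c·x = 0.5512 hit at Δt = 1.0643 (t = 3.1926), x⁻ = (0.5512) → reset → x⁺ = (-0.0080), jump to mode 0
Mode 0: flow for 1.0485 to horizon, guard not reached → x = (-0.2128)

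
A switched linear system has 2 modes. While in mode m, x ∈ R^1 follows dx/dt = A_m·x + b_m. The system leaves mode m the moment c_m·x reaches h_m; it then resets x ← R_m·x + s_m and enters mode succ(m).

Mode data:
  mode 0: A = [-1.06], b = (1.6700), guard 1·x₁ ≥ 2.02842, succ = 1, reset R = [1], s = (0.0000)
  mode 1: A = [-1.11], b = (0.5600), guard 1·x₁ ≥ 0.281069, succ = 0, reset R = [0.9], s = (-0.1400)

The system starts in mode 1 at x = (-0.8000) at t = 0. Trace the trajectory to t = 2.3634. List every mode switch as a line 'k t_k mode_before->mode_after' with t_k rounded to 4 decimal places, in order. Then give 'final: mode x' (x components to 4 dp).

Mode 1: guard c·x = 0.2811 hit at Δt = 1.5896 (t = 1.5896), x⁻ = (0.2811) → reset → x⁺ = (0.1130), jump to mode 0
Mode 0: flow for 0.7738 to horizon, guard not reached → x = (0.9315)

1 1.5896 1->0
final: 0 0.9315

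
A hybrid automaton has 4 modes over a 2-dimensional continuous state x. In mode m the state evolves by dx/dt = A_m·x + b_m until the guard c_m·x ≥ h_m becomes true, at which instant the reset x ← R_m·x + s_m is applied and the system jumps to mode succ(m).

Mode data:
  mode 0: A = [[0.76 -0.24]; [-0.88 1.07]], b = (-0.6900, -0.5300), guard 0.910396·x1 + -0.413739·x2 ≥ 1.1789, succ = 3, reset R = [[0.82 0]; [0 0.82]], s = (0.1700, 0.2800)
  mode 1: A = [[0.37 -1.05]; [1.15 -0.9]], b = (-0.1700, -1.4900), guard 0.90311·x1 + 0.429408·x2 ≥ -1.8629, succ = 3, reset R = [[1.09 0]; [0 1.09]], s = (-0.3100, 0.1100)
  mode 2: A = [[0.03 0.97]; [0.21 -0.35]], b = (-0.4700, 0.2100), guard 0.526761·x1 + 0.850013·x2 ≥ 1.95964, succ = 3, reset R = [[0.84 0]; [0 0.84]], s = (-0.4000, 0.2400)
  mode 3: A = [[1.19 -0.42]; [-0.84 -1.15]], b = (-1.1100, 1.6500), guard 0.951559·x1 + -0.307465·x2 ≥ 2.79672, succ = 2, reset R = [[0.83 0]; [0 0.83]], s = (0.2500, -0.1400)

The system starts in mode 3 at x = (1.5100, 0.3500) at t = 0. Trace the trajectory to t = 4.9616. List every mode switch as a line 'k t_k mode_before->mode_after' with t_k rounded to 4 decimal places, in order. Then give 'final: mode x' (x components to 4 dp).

1 1.1514 3->2
2 2.5661 2->3
3 3.4870 3->2
4 4.5886 2->3
final: 3 2.1902 0.5103

Mode 3: guard c·x = 2.7967 hit at Δt = 1.1514 (t = 1.1514), x⁻ = (2.9284, -0.0331) → reset → x⁺ = (2.6806, -0.1675), jump to mode 2
Mode 2: guard c·x = 1.9596 hit at Δt = 1.4147 (t = 2.5661), x⁻ = (2.5562, 0.7213) → reset → x⁺ = (1.7472, 0.8459), jump to mode 3
Mode 3: guard c·x = 2.7967 hit at Δt = 0.9209 (t = 3.4870), x⁻ = (2.9766, 0.1161) → reset → x⁺ = (2.7206, -0.0436), jump to mode 2
Mode 2: guard c·x = 1.9596 hit at Δt = 1.1015 (t = 4.5886), x⁻ = (2.6470, 0.6650) → reset → x⁺ = (1.8235, 0.7986), jump to mode 3
Mode 3: flow for 0.3730 to horizon, guard not reached → x = (2.1902, 0.5103)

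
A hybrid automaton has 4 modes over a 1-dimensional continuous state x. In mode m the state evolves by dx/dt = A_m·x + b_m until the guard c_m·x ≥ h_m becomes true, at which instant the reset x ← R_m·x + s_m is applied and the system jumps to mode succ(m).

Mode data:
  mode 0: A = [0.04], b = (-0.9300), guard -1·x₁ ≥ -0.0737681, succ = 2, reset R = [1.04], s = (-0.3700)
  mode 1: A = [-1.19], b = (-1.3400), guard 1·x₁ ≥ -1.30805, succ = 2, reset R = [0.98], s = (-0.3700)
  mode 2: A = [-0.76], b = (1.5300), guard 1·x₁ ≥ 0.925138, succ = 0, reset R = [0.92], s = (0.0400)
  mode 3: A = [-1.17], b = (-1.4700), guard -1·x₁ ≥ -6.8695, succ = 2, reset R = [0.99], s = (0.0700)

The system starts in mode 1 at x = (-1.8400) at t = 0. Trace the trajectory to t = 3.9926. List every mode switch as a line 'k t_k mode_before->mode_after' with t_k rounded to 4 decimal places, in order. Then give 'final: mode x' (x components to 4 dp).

1 1.1486 1->2
2 2.7466 2->0
3 3.6442 0->2
final: 2 0.2433

Mode 1: guard c·x = -1.3080 hit at Δt = 1.1486 (t = 1.1486), x⁻ = (-1.3080) → reset → x⁺ = (-1.6519), jump to mode 2
Mode 2: guard c·x = 0.9251 hit at Δt = 1.5980 (t = 2.7466), x⁻ = (0.9251) → reset → x⁺ = (0.8911), jump to mode 0
Mode 0: guard c·x = -0.0738 hit at Δt = 0.8976 (t = 3.6442), x⁻ = (0.0738) → reset → x⁺ = (-0.2933), jump to mode 2
Mode 2: flow for 0.3484 to horizon, guard not reached → x = (0.2433)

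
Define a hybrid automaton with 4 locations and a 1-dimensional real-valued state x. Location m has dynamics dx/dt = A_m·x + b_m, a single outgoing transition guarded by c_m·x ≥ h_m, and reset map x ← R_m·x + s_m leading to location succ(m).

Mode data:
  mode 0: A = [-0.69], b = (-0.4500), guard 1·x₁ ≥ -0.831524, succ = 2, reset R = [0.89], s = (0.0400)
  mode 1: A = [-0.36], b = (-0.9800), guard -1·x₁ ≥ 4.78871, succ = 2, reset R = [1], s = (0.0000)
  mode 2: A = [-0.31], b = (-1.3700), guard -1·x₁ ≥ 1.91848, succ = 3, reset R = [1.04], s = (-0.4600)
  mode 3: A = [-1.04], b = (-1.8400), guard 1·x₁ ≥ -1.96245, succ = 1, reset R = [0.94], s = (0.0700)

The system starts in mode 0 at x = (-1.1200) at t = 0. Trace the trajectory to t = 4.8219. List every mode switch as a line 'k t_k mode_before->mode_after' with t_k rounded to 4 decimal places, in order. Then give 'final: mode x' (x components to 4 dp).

Mode 0: guard c·x = -0.8315 hit at Δt = 1.3895 (t = 1.3895), x⁻ = (-0.8315) → reset → x⁺ = (-0.7001), jump to mode 2
Mode 2: guard c·x = 1.9185 hit at Δt = 1.2803 (t = 2.6698), x⁻ = (-1.9185) → reset → x⁺ = (-2.4552), jump to mode 3
Mode 3: guard c·x = -1.9625 hit at Δt = 1.2183 (t = 3.8881), x⁻ = (-1.9625) → reset → x⁺ = (-1.7747), jump to mode 1
Mode 1: flow for 0.9338 to horizon, guard not reached → x = (-2.0452)

1 1.3895 0->2
2 2.6698 2->3
3 3.8881 3->1
final: 1 -2.0452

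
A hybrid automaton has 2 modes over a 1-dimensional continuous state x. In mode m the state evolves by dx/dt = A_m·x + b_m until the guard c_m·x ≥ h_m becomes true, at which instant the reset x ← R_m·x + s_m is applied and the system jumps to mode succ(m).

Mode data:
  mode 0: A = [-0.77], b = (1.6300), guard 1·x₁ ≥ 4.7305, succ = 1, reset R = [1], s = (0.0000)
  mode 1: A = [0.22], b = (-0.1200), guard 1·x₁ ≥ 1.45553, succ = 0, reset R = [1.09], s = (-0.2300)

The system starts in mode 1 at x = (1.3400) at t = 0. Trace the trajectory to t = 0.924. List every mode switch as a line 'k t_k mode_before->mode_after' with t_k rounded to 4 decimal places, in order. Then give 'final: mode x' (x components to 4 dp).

Mode 1: guard c·x = 1.4555 hit at Δt = 0.6171 (t = 0.6171), x⁻ = (1.4555) → reset → x⁺ = (1.3565), jump to mode 0
Mode 0: flow for 0.3069 to horizon, guard not reached → x = (1.5166)

1 0.6171 1->0
final: 0 1.5166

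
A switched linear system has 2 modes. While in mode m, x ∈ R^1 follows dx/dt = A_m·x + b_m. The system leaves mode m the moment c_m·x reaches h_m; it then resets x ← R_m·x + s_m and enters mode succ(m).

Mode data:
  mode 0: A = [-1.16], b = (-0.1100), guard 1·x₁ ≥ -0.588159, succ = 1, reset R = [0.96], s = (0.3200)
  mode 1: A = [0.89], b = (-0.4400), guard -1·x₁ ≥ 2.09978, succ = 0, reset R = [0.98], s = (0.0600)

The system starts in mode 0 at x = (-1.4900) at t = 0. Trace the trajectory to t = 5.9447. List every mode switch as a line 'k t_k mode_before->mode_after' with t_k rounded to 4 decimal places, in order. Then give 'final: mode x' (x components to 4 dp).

Mode 0: guard c·x = -0.5882 hit at Δt = 0.8962 (t = 0.8962), x⁻ = (-0.5882) → reset → x⁺ = (-0.2446), jump to mode 1
Mode 1: guard c·x = 2.0998 hit at Δt = 1.4109 (t = 2.3071), x⁻ = (-2.0998) → reset → x⁺ = (-1.9978), jump to mode 0
Mode 0: guard c·x = -0.5882 hit at Δt = 1.1638 (t = 3.4709), x⁻ = (-0.5882) → reset → x⁺ = (-0.2446), jump to mode 1
Mode 1: guard c·x = 2.0998 hit at Δt = 1.4109 (t = 4.8818), x⁻ = (-2.0998) → reset → x⁺ = (-1.9978), jump to mode 0
Mode 0: flow for 1.0629 to horizon, guard not reached → x = (-0.6494)

1 0.8962 0->1
2 2.3071 1->0
3 3.4709 0->1
4 4.8818 1->0
final: 0 -0.6494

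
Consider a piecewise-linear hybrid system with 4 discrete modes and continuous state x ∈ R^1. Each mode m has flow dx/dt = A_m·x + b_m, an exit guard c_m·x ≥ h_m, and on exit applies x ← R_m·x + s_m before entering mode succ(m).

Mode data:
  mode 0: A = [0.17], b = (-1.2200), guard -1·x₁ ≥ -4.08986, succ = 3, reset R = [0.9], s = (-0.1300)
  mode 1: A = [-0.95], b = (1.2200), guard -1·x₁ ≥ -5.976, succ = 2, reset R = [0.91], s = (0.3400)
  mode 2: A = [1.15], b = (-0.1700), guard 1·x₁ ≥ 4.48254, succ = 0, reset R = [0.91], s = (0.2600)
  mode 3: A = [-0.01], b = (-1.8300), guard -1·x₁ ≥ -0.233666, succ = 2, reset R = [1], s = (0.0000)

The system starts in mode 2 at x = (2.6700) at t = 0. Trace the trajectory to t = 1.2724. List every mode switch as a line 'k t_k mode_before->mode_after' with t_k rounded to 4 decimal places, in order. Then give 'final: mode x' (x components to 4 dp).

1 0.4709 2->0
2 0.9662 0->3
final: 3 2.9805

Mode 2: guard c·x = 4.4825 hit at Δt = 0.4709 (t = 0.4709), x⁻ = (4.4825) → reset → x⁺ = (4.3391), jump to mode 0
Mode 0: guard c·x = -4.0899 hit at Δt = 0.4953 (t = 0.9662), x⁻ = (4.0899) → reset → x⁺ = (3.5509), jump to mode 3
Mode 3: flow for 0.3062 to horizon, guard not reached → x = (2.9805)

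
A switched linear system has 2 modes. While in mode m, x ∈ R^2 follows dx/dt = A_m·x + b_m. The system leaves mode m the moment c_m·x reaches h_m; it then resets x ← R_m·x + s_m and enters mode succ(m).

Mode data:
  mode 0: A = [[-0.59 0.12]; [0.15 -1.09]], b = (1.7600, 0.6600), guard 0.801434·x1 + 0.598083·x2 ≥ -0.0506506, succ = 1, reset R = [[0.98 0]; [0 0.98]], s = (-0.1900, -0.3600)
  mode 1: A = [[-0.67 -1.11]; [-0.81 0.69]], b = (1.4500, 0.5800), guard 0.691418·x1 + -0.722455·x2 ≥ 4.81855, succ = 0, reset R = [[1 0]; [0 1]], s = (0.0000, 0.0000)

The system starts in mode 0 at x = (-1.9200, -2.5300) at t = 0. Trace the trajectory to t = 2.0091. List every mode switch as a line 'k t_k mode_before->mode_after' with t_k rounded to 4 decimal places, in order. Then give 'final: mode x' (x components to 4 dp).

1 1.0660 0->1
final: 1 1.9152 -1.6963

Mode 0: guard c·x = -0.0507 hit at Δt = 1.0660 (t = 1.0660), x⁻ = (0.2550, -0.4264) → reset → x⁺ = (0.0599, -0.7778), jump to mode 1
Mode 1: flow for 0.9431 to horizon, guard not reached → x = (1.9152, -1.6963)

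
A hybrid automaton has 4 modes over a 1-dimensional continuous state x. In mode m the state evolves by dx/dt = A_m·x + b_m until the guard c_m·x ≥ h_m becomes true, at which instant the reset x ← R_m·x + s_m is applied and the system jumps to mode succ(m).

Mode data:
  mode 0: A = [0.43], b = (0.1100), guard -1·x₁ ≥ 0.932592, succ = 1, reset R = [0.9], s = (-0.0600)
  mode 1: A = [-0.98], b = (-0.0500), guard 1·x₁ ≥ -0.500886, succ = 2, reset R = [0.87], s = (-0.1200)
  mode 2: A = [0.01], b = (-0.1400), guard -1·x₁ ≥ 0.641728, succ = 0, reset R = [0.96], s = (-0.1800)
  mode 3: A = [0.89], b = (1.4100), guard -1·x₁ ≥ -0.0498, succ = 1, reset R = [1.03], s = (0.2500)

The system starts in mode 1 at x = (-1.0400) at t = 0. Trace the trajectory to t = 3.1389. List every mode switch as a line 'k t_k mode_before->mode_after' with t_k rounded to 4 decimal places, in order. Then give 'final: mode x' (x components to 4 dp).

Mode 1: guard c·x = -0.5009 hit at Δt = 0.8038 (t = 0.8038), x⁻ = (-0.5009) → reset → x⁺ = (-0.5558), jump to mode 2
Mode 2: guard c·x = 0.6417 hit at Δt = 0.5888 (t = 1.3926), x⁻ = (-0.6417) → reset → x⁺ = (-0.7961), jump to mode 0
Mode 0: guard c·x = 0.9326 hit at Δt = 0.5240 (t = 1.9166), x⁻ = (-0.9326) → reset → x⁺ = (-0.8993), jump to mode 1
Mode 1: guard c·x = -0.5009 hit at Δt = 0.6472 (t = 2.5638), x⁻ = (-0.5009) → reset → x⁺ = (-0.5558), jump to mode 2
Mode 2: flow for 0.5751 to horizon, guard not reached → x = (-0.6397)

1 0.8038 1->2
2 1.3926 2->0
3 1.9166 0->1
4 2.5638 1->2
final: 2 -0.6397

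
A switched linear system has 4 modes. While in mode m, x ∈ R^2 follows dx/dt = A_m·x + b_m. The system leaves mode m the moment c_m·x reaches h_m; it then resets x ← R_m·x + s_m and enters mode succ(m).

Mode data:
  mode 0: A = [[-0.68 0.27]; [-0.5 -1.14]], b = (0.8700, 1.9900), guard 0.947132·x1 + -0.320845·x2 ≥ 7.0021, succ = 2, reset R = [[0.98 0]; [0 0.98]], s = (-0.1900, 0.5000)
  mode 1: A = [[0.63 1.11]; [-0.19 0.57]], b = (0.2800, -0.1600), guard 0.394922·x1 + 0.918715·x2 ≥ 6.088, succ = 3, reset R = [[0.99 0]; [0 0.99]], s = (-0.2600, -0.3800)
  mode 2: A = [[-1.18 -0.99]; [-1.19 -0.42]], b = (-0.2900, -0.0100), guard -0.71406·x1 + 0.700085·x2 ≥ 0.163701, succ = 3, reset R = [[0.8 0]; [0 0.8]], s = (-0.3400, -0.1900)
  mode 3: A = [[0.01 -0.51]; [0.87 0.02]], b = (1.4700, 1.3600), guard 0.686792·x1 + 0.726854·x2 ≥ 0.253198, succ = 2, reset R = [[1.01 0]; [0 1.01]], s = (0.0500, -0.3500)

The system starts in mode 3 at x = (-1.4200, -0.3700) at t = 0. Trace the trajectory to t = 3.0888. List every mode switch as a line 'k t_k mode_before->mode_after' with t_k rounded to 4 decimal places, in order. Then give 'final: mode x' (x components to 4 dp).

1 0.9361 3->2
2 1.9156 2->3
3 2.2821 3->2
final: 2 -0.0818 -0.0366

Mode 3: guard c·x = 0.2532 hit at Δt = 0.9361 (t = 0.9361), x⁻ = (0.0023, 0.3462) → reset → x⁺ = (0.0523, -0.0004), jump to mode 2
Mode 2: guard c·x = 0.1637 hit at Δt = 0.9795 (t = 1.9156), x⁻ = (-0.1645, 0.0660) → reset → x⁺ = (-0.4716, -0.1372), jump to mode 3
Mode 3: guard c·x = 0.2532 hit at Δt = 0.3665 (t = 2.2821), x⁻ = (0.0541, 0.2973) → reset → x⁺ = (0.1046, -0.0498), jump to mode 2
Mode 2: flow for 0.8067 to horizon, guard not reached → x = (-0.0818, -0.0366)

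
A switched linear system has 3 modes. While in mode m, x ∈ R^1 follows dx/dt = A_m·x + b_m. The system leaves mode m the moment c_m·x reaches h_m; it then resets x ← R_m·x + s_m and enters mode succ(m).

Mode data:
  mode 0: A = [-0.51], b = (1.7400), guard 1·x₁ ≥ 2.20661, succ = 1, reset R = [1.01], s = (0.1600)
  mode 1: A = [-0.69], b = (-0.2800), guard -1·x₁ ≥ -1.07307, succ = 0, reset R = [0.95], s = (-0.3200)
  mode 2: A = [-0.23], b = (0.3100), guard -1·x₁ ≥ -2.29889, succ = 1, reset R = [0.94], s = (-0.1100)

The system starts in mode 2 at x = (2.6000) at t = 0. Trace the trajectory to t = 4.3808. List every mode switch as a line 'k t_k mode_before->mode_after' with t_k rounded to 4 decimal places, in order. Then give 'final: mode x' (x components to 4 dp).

1 1.1959 2->1
2 1.9315 1->0
3 3.5221 0->1
final: 1 1.1394

Mode 2: guard c·x = -2.2989 hit at Δt = 1.1959 (t = 1.1959), x⁻ = (2.2989) → reset → x⁺ = (2.0510), jump to mode 1
Mode 1: guard c·x = -1.0731 hit at Δt = 0.7356 (t = 1.9315), x⁻ = (1.0731) → reset → x⁺ = (0.6994), jump to mode 0
Mode 0: guard c·x = 2.2066 hit at Δt = 1.5906 (t = 3.5221), x⁻ = (2.2066) → reset → x⁺ = (2.3887), jump to mode 1
Mode 1: flow for 0.8587 to horizon, guard not reached → x = (1.1394)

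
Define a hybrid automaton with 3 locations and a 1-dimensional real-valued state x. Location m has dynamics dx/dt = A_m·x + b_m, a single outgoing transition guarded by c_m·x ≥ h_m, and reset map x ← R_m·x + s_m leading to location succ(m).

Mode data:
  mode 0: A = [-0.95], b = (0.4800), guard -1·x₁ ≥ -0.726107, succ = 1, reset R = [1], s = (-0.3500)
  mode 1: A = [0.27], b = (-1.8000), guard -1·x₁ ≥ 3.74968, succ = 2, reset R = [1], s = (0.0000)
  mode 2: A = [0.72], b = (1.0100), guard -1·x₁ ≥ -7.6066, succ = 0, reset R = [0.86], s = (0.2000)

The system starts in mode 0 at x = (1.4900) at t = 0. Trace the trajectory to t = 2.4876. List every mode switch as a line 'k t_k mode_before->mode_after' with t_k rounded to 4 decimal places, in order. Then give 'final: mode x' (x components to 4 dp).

1 1.5736 0->1
final: 1 -1.3846

Mode 0: guard c·x = -0.7261 hit at Δt = 1.5736 (t = 1.5736), x⁻ = (0.7261) → reset → x⁺ = (0.3761), jump to mode 1
Mode 1: flow for 0.9140 to horizon, guard not reached → x = (-1.3846)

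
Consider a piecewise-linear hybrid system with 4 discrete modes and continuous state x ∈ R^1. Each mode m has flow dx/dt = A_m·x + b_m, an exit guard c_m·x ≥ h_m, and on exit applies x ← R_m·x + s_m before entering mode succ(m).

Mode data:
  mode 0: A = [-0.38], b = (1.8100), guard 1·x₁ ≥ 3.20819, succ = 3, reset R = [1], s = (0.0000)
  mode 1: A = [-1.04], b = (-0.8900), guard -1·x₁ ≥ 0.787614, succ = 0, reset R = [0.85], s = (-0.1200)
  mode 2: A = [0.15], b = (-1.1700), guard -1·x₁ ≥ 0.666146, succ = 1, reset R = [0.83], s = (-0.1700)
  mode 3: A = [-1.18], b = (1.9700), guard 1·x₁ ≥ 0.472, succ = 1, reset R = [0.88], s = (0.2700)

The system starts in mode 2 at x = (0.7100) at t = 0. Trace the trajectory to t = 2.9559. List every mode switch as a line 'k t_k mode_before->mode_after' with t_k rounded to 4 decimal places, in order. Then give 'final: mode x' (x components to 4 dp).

1 1.1826 2->1
2 1.8245 1->0
final: 0 1.1509

Mode 2: guard c·x = 0.6661 hit at Δt = 1.1826 (t = 1.1826), x⁻ = (-0.6661) → reset → x⁺ = (-0.7229), jump to mode 1
Mode 1: guard c·x = 0.7876 hit at Δt = 0.6419 (t = 1.8245), x⁻ = (-0.7876) → reset → x⁺ = (-0.7895), jump to mode 0
Mode 0: flow for 1.1314 to horizon, guard not reached → x = (1.1509)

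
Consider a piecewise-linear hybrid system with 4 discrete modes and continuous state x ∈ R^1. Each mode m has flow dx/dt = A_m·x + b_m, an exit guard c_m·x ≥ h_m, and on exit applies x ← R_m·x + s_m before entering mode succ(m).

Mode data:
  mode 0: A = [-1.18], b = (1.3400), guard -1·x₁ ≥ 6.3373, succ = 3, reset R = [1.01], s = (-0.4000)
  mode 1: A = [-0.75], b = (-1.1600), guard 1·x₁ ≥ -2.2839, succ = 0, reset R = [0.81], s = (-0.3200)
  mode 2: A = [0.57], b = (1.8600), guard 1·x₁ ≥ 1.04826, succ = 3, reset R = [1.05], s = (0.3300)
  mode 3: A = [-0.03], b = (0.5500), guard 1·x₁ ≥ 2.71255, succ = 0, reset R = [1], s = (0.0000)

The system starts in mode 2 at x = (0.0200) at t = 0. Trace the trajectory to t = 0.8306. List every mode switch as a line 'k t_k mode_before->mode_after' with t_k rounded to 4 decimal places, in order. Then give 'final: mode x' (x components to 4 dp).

Mode 2: guard c·x = 1.0483 hit at Δt = 0.4780 (t = 0.4780), x⁻ = (1.0483) → reset → x⁺ = (1.4307), jump to mode 3
Mode 3: flow for 0.3526 to horizon, guard not reached → x = (1.6085)

1 0.4780 2->3
final: 3 1.6085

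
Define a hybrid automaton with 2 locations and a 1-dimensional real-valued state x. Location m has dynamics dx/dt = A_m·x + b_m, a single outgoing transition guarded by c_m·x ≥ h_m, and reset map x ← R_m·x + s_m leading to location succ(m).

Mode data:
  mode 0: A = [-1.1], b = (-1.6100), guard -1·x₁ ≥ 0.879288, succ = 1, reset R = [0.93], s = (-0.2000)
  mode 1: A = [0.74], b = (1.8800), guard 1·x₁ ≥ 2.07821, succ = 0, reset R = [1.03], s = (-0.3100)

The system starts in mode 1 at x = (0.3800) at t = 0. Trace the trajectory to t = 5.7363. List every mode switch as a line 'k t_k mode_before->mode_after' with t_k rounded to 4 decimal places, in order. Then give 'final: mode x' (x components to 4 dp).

1 0.6194 1->0
2 2.1916 0->1
3 3.6910 1->0
4 5.2632 0->1
final: 1 -0.3794

Mode 1: guard c·x = 2.0782 hit at Δt = 0.6194 (t = 0.6194), x⁻ = (2.0782) → reset → x⁺ = (1.8306), jump to mode 0
Mode 0: guard c·x = 0.8793 hit at Δt = 1.5722 (t = 2.1916), x⁻ = (-0.8793) → reset → x⁺ = (-1.0177), jump to mode 1
Mode 1: guard c·x = 2.0782 hit at Δt = 1.4994 (t = 3.6910), x⁻ = (2.0782) → reset → x⁺ = (1.8306), jump to mode 0
Mode 0: guard c·x = 0.8793 hit at Δt = 1.5722 (t = 5.2632), x⁻ = (-0.8793) → reset → x⁺ = (-1.0177), jump to mode 1
Mode 1: flow for 0.4731 to horizon, guard not reached → x = (-0.3794)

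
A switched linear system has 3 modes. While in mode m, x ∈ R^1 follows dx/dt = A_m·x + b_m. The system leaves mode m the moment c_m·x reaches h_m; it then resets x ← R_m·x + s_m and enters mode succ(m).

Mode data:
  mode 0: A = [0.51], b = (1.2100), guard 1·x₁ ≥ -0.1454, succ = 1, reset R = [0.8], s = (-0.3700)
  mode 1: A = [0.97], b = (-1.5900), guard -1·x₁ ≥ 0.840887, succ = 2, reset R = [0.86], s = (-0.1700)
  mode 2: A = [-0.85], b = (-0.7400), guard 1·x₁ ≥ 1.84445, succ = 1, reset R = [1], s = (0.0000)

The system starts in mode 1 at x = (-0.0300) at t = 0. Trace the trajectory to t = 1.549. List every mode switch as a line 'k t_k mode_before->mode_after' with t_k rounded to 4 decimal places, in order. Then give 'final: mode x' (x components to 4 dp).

1 0.4082 1->2
final: 2 -0.8791

Mode 1: guard c·x = 0.8409 hit at Δt = 0.4082 (t = 0.4082), x⁻ = (-0.8409) → reset → x⁺ = (-0.8932), jump to mode 2
Mode 2: flow for 1.1408 to horizon, guard not reached → x = (-0.8791)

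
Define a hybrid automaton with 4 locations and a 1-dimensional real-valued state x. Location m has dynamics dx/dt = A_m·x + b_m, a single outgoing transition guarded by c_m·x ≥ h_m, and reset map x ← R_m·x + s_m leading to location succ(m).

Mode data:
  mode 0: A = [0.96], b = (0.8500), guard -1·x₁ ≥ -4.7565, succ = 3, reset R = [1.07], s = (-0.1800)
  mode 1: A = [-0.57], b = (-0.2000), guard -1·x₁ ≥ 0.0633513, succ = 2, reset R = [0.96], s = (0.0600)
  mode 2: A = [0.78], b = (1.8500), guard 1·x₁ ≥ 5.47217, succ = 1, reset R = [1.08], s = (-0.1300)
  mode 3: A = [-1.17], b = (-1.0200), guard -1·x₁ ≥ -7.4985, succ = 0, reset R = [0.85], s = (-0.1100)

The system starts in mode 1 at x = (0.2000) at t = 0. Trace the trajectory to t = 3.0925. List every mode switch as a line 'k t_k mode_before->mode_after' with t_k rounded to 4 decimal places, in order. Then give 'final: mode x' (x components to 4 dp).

1 1.1407 1->2
2 2.6746 2->1
final: 1 4.4805

Mode 1: guard c·x = 0.0634 hit at Δt = 1.1407 (t = 1.1407), x⁻ = (-0.0634) → reset → x⁺ = (-0.0008), jump to mode 2
Mode 2: guard c·x = 5.4722 hit at Δt = 1.5339 (t = 2.6746), x⁻ = (5.4722) → reset → x⁺ = (5.7799), jump to mode 1
Mode 1: flow for 0.4179 to horizon, guard not reached → x = (4.4805)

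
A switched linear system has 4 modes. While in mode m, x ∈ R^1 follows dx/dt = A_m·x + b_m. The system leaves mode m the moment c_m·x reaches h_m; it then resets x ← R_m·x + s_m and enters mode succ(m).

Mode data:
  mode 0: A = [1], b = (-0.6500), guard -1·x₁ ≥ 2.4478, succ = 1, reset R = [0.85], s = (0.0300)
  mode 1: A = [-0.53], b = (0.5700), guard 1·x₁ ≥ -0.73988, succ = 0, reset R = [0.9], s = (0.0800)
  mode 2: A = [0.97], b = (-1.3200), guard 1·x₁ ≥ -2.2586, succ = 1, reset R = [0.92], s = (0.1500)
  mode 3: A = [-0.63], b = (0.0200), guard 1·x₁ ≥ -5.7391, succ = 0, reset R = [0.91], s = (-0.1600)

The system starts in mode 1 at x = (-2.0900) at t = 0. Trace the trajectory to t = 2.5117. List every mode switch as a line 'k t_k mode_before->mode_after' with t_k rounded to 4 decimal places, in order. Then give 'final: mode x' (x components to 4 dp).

Mode 1: guard c·x = -0.7399 hit at Δt = 1.0491 (t = 1.0491), x⁻ = (-0.7399) → reset → x⁺ = (-0.5859), jump to mode 0
Mode 0: guard c·x = 2.4478 hit at Δt = 0.9189 (t = 1.9680), x⁻ = (-2.4478) → reset → x⁺ = (-2.0506), jump to mode 1
Mode 1: flow for 0.5437 to horizon, guard not reached → x = (-1.2680)

1 1.0491 1->0
2 1.9680 0->1
final: 1 -1.2680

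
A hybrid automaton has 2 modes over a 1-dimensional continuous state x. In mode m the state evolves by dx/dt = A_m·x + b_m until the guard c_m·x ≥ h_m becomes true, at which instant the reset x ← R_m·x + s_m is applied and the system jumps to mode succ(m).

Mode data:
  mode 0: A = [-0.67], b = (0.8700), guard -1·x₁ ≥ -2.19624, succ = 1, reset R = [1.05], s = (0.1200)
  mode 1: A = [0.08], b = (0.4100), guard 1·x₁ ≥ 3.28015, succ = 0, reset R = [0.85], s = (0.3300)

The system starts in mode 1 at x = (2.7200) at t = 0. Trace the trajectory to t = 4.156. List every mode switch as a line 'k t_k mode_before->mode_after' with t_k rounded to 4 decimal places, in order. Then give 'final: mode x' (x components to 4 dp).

1 0.8621 1->0
2 1.9166 0->1
3 3.2561 1->0
final: 0 2.2942

Mode 1: guard c·x = 3.2801 hit at Δt = 0.8621 (t = 0.8621), x⁻ = (3.2801) → reset → x⁺ = (3.1181), jump to mode 0
Mode 0: guard c·x = -2.1962 hit at Δt = 1.0545 (t = 1.9166), x⁻ = (2.1962) → reset → x⁺ = (2.4261), jump to mode 1
Mode 1: guard c·x = 3.2801 hit at Δt = 1.3395 (t = 3.2561), x⁻ = (3.2801) → reset → x⁺ = (3.1181), jump to mode 0
Mode 0: flow for 0.8999 to horizon, guard not reached → x = (2.2942)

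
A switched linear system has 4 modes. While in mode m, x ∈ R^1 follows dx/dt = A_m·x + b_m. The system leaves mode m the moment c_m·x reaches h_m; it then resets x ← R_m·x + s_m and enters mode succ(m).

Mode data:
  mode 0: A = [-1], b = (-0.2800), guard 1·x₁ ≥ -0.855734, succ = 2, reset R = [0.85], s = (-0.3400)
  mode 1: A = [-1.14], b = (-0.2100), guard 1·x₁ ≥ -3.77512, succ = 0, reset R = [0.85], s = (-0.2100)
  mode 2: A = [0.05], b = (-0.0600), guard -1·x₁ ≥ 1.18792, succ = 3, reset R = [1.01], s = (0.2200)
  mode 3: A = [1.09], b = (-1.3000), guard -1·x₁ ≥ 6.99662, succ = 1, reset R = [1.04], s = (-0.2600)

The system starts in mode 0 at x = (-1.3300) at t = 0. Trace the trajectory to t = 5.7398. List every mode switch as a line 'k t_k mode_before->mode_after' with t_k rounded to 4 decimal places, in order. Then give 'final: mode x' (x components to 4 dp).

Mode 0: guard c·x = -0.8557 hit at Δt = 0.6009 (t = 0.6009), x⁻ = (-0.8557) → reset → x⁺ = (-1.0674), jump to mode 2
Mode 2: guard c·x = 1.1879 hit at Δt = 1.0360 (t = 1.6369), x⁻ = (-1.1879) → reset → x⁺ = (-0.9798), jump to mode 3
Mode 3: guard c·x = 6.9966 hit at Δt = 1.2174 (t = 2.8543), x⁻ = (-6.9966) → reset → x⁺ = (-7.5365), jump to mode 1
Mode 1: guard c·x = -3.7751 hit at Δt = 0.6286 (t = 3.4829), x⁻ = (-3.7751) → reset → x⁺ = (-3.4189), jump to mode 0
Mode 0: guard c·x = -0.8557 hit at Δt = 1.6960 (t = 5.1789), x⁻ = (-0.8557) → reset → x⁺ = (-1.0674), jump to mode 2
Mode 2: flow for 0.5609 to horizon, guard not reached → x = (-1.1319)

1 0.6009 0->2
2 1.6369 2->3
3 2.8543 3->1
4 3.4829 1->0
5 5.1789 0->2
final: 2 -1.1319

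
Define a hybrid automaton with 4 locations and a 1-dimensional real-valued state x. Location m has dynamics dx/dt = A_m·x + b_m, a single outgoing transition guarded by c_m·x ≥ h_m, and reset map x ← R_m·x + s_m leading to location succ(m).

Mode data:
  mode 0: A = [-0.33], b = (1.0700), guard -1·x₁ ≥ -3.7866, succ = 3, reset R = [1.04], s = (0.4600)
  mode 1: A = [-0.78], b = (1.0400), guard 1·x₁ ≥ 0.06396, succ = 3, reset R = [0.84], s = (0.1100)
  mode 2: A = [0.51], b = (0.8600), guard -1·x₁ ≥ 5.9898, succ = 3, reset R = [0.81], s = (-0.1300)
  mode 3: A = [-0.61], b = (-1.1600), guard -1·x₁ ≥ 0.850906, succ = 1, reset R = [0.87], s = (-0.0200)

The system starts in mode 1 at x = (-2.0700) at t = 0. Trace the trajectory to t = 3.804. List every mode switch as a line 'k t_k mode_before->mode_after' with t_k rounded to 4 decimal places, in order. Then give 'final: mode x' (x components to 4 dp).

Mode 1: guard c·x = 0.0640 hit at Δt = 1.2644 (t = 1.2644), x⁻ = (0.0640) → reset → x⁺ = (0.1637), jump to mode 3
Mode 3: guard c·x = 0.8509 hit at Δt = 1.1079 (t = 2.3723), x⁻ = (-0.8509) → reset → x⁺ = (-0.7603), jump to mode 1
Mode 1: guard c·x = 0.0640 hit at Δt = 0.6415 (t = 3.0138), x⁻ = (0.0640) → reset → x⁺ = (0.1637), jump to mode 3
Mode 3: flow for 0.7902 to horizon, guard not reached → x = (-0.6262)

1 1.2644 1->3
2 2.3723 3->1
3 3.0138 1->3
final: 3 -0.6262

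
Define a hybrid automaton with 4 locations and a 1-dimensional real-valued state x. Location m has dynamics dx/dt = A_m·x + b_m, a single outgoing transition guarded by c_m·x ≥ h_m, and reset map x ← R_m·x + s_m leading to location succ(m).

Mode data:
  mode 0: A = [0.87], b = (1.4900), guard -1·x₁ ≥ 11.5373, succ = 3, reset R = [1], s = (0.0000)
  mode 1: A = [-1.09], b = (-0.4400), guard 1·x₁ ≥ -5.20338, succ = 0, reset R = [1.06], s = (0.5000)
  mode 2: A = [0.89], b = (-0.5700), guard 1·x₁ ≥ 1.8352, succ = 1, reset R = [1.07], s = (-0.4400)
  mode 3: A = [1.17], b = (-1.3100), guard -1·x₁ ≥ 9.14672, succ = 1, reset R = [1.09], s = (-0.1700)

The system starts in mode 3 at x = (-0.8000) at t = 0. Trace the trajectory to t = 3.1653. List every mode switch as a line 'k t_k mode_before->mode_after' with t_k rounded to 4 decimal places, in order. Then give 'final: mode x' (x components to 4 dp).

Mode 3: guard c·x = 9.1467 hit at Δt = 1.4331 (t = 1.4331), x⁻ = (-9.1467) → reset → x⁺ = (-10.1399), jump to mode 1
Mode 1: guard c·x = -5.2034 hit at Δt = 0.6489 (t = 2.0820), x⁻ = (-5.2034) → reset → x⁺ = (-5.0156), jump to mode 0
Mode 0: flow for 1.0833 to horizon, guard not reached → x = (-10.1890)

1 1.4331 3->1
2 2.0820 1->0
final: 0 -10.1890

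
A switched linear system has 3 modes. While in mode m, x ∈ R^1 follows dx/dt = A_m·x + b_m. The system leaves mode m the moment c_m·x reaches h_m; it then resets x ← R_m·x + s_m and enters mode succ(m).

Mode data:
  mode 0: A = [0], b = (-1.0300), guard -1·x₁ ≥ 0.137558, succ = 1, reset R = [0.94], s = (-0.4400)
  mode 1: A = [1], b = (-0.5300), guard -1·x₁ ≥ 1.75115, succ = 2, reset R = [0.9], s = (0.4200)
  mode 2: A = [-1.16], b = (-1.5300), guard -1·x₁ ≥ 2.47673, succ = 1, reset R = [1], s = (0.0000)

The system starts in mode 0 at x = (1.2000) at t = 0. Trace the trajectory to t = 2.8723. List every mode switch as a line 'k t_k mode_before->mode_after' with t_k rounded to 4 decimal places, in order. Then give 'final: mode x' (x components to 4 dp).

1 1.2986 0->1
2 2.0286 1->2
final: 2 -1.2577

Mode 0: guard c·x = 0.1376 hit at Δt = 1.2986 (t = 1.2986), x⁻ = (-0.1376) → reset → x⁺ = (-0.5693), jump to mode 1
Mode 1: guard c·x = 1.7511 hit at Δt = 0.7300 (t = 2.0286), x⁻ = (-1.7511) → reset → x⁺ = (-1.1560), jump to mode 2
Mode 2: flow for 0.8437 to horizon, guard not reached → x = (-1.2577)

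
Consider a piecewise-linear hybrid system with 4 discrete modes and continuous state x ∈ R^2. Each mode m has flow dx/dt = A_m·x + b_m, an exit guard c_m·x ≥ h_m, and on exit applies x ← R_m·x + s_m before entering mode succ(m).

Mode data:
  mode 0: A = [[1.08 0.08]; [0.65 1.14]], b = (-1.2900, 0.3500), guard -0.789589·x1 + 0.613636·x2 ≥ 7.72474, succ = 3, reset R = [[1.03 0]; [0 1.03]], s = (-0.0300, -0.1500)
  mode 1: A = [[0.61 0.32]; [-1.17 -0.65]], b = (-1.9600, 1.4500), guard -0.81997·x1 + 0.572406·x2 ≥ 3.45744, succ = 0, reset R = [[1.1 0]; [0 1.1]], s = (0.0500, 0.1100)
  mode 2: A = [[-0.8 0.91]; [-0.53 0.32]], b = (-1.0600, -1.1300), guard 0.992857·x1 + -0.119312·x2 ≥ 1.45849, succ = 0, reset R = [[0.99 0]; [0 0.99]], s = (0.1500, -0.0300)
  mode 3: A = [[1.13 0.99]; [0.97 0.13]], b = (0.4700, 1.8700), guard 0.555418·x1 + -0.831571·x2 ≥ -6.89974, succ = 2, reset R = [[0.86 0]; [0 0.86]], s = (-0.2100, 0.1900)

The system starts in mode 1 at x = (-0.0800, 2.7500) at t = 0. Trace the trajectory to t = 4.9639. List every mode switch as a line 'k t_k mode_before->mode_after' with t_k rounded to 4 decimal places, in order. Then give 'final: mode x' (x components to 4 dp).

1 1.1281 1->0
2 1.7684 0->3
3 2.3469 3->2
4 3.6765 2->0
5 4.5160 0->3
final: 3 22.0863 27.3640

Mode 1: guard c·x = 3.4574 hit at Δt = 1.1281 (t = 1.1281), x⁻ = (-1.8410, 3.4030) → reset → x⁺ = (-1.9751, 3.8533), jump to mode 0
Mode 0: guard c·x = 7.7247 hit at Δt = 0.6403 (t = 1.7684), x⁻ = (-4.7694, 6.4515) → reset → x⁺ = (-4.9425, 6.4950), jump to mode 3
Mode 3: guard c·x = -6.8997 hit at Δt = 0.5785 (t = 2.3469), x⁻ = (-4.2664, 5.4476) → reset → x⁺ = (-3.8791, 4.8750), jump to mode 2
Mode 2: guard c·x = 1.4585 hit at Δt = 1.3296 (t = 3.6765), x⁻ = (2.2078, 6.1482) → reset → x⁺ = (2.3357, 6.0568), jump to mode 0
Mode 0: guard c·x = 7.7247 hit at Δt = 0.8395 (t = 4.5160), x⁻ = (5.1733, 19.2452) → reset → x⁺ = (5.2985, 19.6725), jump to mode 3
Mode 3: flow for 0.4479 to horizon, guard not reached → x = (22.0863, 27.3640)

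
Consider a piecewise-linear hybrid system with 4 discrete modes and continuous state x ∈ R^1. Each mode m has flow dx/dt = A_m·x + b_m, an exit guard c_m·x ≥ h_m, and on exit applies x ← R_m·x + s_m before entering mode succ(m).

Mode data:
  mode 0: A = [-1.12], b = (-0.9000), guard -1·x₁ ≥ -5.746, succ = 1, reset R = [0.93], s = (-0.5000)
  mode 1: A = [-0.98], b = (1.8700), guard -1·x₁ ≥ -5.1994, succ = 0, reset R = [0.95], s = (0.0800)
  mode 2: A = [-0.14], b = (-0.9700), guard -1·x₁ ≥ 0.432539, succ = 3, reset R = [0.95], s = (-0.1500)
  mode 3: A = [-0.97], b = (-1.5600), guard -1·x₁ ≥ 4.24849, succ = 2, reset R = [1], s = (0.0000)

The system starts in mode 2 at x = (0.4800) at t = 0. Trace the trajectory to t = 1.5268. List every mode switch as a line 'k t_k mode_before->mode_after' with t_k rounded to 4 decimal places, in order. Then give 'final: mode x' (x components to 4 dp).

1 0.9389 2->3
final: 3 -1.0161

Mode 2: guard c·x = 0.4325 hit at Δt = 0.9389 (t = 0.9389), x⁻ = (-0.4325) → reset → x⁺ = (-0.5609), jump to mode 3
Mode 3: flow for 0.5879 to horizon, guard not reached → x = (-1.0161)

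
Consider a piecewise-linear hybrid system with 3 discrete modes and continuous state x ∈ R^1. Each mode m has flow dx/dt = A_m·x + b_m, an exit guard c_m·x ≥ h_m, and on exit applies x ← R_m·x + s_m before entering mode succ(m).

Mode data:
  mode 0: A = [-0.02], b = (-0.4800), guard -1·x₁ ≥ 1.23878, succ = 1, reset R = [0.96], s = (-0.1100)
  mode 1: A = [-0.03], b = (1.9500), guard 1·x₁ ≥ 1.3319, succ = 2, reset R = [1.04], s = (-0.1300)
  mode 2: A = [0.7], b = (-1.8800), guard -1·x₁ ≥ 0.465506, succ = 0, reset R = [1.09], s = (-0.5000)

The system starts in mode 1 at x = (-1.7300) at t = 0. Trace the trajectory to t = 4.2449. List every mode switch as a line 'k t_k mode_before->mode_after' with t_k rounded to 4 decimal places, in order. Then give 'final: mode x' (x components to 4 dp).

1 1.5657 1->2
2 2.6939 2->0
3 3.1996 0->1
final: 1 0.7476

Mode 1: guard c·x = 1.3319 hit at Δt = 1.5657 (t = 1.5657), x⁻ = (1.3319) → reset → x⁺ = (1.2552), jump to mode 2
Mode 2: guard c·x = 0.4655 hit at Δt = 1.1282 (t = 2.6939), x⁻ = (-0.4655) → reset → x⁺ = (-1.0074), jump to mode 0
Mode 0: guard c·x = 1.2388 hit at Δt = 0.5057 (t = 3.1996), x⁻ = (-1.2388) → reset → x⁺ = (-1.2992), jump to mode 1
Mode 1: flow for 1.0453 to horizon, guard not reached → x = (0.7476)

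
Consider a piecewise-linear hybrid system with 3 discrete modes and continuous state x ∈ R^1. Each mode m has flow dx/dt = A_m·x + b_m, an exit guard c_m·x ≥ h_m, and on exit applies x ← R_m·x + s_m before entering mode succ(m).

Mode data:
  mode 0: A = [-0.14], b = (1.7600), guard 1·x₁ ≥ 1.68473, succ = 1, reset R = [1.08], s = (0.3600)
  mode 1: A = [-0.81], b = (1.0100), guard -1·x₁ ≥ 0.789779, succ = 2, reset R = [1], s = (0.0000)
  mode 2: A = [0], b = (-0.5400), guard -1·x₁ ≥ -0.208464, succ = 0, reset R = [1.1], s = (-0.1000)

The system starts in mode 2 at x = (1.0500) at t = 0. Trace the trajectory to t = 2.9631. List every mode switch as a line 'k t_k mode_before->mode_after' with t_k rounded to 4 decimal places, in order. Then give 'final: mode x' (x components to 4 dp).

Mode 2: guard c·x = -0.2085 hit at Δt = 1.5584 (t = 1.5584), x⁻ = (0.2085) → reset → x⁺ = (0.1293), jump to mode 0
Mode 0: guard c·x = 1.6847 hit at Δt = 0.9539 (t = 2.5123), x⁻ = (1.6847) → reset → x⁺ = (2.1795), jump to mode 1
Mode 1: flow for 0.4508 to horizon, guard not reached → x = (1.8942)

1 1.5584 2->0
2 2.5123 0->1
final: 1 1.8942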